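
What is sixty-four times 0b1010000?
Convert sixty-four (English words) → 64 (decimal)
Convert 0b1010000 (binary) → 64 + 16 = 80 (decimal)
Compute 64 × 80 = 5120
5120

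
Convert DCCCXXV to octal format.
Convert DCCCXXV (Roman numeral) → 500 + 100 + 100 + 100 + 10 + 10 + 5 = 825 (decimal)
Convert 825 (decimal) → 825 = 1×512 + 4×64 + 7×8 + 1 → 0o1471 (octal)
0o1471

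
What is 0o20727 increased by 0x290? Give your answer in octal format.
Convert 0o20727 (octal) → 2×4096 + 7×64 + 2×8 + 7 = 8663 (decimal)
Convert 0x290 (hexadecimal) → 2×256 + 9×16 = 656 (decimal)
Compute 8663 + 656 = 9319
Convert 9319 (decimal) → 9319 = 2×4096 + 2×512 + 1×64 + 4×8 + 7 → 0o22147 (octal)
0o22147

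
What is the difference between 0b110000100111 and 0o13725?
Convert 0b110000100111 (binary) → 2048 + 1024 + 32 + 4 + 2 + 1 = 3111 (decimal)
Convert 0o13725 (octal) → 1×4096 + 3×512 + 7×64 + 2×8 + 5 = 6101 (decimal)
Difference: |3111 - 6101| = 2990
2990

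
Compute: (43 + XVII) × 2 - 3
Convert XVII (Roman numeral) → 10 + 5 + 1 + 1 = 17 (decimal)
Expression in decimal: (43 + 17) × 2 - 3
Parentheses first: 43 + 17 = 60
Multiply: 60 × 2 = 120
Subtract: 120 - 3 = 117
117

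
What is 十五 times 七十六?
Convert 十五 (Chinese numeral) → 1×10 + 5 = 15 (decimal)
Convert 七十六 (Chinese numeral) → 7×10 + 6 = 76 (decimal)
Compute 15 × 76 = 1140
1140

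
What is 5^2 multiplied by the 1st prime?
Convert 5^2 (power) → 25 (decimal)
Convert the 1st prime (prime index) → 2 (decimal)
Compute 25 × 2 = 50
50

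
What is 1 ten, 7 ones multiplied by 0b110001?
Convert 1 ten, 7 ones (place-value notation) → 1×10 + 7 = 17 (decimal)
Convert 0b110001 (binary) → 32 + 16 + 1 = 49 (decimal)
Compute 17 × 49 = 833
833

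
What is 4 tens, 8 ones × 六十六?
Convert 4 tens, 8 ones (place-value notation) → 4×10 + 8 = 48 (decimal)
Convert 六十六 (Chinese numeral) → 6×10 + 6 = 66 (decimal)
Compute 48 × 66 = 3168
3168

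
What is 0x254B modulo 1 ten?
Convert 0x254B (hexadecimal) → 2×4096 + 5×256 + 4×16 + 11 = 9547 (decimal)
Convert 1 ten (place-value notation) → 1×10 = 10 (decimal)
Compute 9547 mod 10 = 7
7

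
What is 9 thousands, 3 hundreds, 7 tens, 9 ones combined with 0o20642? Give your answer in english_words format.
Convert 9 thousands, 3 hundreds, 7 tens, 9 ones (place-value notation) → 9×1000 + 3×100 + 7×10 + 9 = 9379 (decimal)
Convert 0o20642 (octal) → 2×4096 + 6×64 + 4×8 + 2 = 8610 (decimal)
Compute 9379 + 8610 = 17989
Convert 17989 (decimal) → 17989 = 17×1000 + 9×100 + 89 → seventeen thousand nine hundred eighty-nine (English words)
seventeen thousand nine hundred eighty-nine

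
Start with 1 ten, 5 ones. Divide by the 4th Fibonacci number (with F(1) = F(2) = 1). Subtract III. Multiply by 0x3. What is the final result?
Convert 1 ten, 5 ones (place-value notation) → 1×10 + 5 = 15 (decimal)
Start: 15
Convert the 4th Fibonacci number (with F(1) = F(2) = 1) (Fibonacci index) → 1, 1, 2, 3 → 3 (decimal)
15 ÷ 3 = 5
Convert III (Roman numeral) → 1 + 1 + 1 = 3 (decimal)
5 - 3 = 2
Convert 0x3 (hexadecimal) → 3 (decimal)
2 × 3 = 6
6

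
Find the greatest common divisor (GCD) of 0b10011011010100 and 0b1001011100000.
Convert 0b10011011010100 (binary) → 8192 + 1024 + 512 + 128 + 64 + 16 + 4 = 9940 (decimal)
Convert 0b1001011100000 (binary) → 4096 + 512 + 128 + 64 + 32 = 4832 (decimal)
Compute gcd(9940, 4832) = 4
4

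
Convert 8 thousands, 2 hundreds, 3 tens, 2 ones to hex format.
Convert 8 thousands, 2 hundreds, 3 tens, 2 ones (place-value notation) → 8×1000 + 2×100 + 3×10 + 2 = 8232 (decimal)
Convert 8232 (decimal) → 8232 = 2×4096 + 2×16 + 8 → 0x2028 (hexadecimal)
0x2028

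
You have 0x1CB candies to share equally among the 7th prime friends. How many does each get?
Convert 0x1CB (hexadecimal) → 1×256 + 12×16 + 11 = 459 (decimal)
Convert the 7th prime (prime index) → 17 (decimal)
Compute 459 ÷ 17 = 27
27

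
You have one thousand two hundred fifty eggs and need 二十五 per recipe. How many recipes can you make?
Convert one thousand two hundred fifty (English words) → 1×1000 + 2×100 + 50 = 1250 (decimal)
Convert 二十五 (Chinese numeral) → 2×10 + 5 = 25 (decimal)
Compute 1250 ÷ 25 = 50
50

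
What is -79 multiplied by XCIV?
Convert XCIV (Roman numeral) → 90 + 4 = 94 (decimal)
Compute -79 × 94 = -7426
-7426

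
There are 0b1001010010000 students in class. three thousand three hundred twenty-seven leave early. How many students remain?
Convert 0b1001010010000 (binary) → 4096 + 512 + 128 + 16 = 4752 (decimal)
Convert three thousand three hundred twenty-seven (English words) → 3×1000 + 3×100 + 27 = 3327 (decimal)
Compute 4752 - 3327 = 1425
1425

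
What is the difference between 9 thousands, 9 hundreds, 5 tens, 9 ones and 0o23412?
Convert 9 thousands, 9 hundreds, 5 tens, 9 ones (place-value notation) → 9×1000 + 9×100 + 5×10 + 9 = 9959 (decimal)
Convert 0o23412 (octal) → 2×4096 + 3×512 + 4×64 + 1×8 + 2 = 9994 (decimal)
Difference: |9959 - 9994| = 35
35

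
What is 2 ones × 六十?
Convert 2 ones (place-value notation) → 2 (decimal)
Convert 六十 (Chinese numeral) → 6×10 = 60 (decimal)
Compute 2 × 60 = 120
120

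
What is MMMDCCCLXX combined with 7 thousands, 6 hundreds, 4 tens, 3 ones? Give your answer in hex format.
Convert MMMDCCCLXX (Roman numeral) → 1000 + 1000 + 1000 + 500 + 100 + 100 + 100 + 50 + 10 + 10 = 3870 (decimal)
Convert 7 thousands, 6 hundreds, 4 tens, 3 ones (place-value notation) → 7×1000 + 6×100 + 4×10 + 3 = 7643 (decimal)
Compute 3870 + 7643 = 11513
Convert 11513 (decimal) → 11513 = 2×4096 + 12×256 + 15×16 + 9 → 0x2CF9 (hexadecimal)
0x2CF9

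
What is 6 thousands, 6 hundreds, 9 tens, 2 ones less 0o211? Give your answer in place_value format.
Convert 6 thousands, 6 hundreds, 9 tens, 2 ones (place-value notation) → 6×1000 + 6×100 + 9×10 + 2 = 6692 (decimal)
Convert 0o211 (octal) → 2×64 + 1×8 + 1 = 137 (decimal)
Compute 6692 - 137 = 6555
Convert 6555 (decimal) → 6555 = 6×1000 + 5×100 + 5×10 + 5 → 6 thousands, 5 hundreds, 5 tens, 5 ones (place-value notation)
6 thousands, 5 hundreds, 5 tens, 5 ones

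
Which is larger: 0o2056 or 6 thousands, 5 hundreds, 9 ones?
Convert 0o2056 (octal) → 2×512 + 5×8 + 6 = 1070 (decimal)
Convert 6 thousands, 5 hundreds, 9 ones (place-value notation) → 6×1000 + 5×100 + 9 = 6509 (decimal)
Compare 1070 vs 6509: larger = 6509
6509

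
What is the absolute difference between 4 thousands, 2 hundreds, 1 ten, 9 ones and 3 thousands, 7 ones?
Convert 4 thousands, 2 hundreds, 1 ten, 9 ones (place-value notation) → 4×1000 + 2×100 + 1×10 + 9 = 4219 (decimal)
Convert 3 thousands, 7 ones (place-value notation) → 3×1000 + 7 = 3007 (decimal)
Compute |4219 - 3007| = 1212
1212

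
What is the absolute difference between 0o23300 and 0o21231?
Convert 0o23300 (octal) → 2×4096 + 3×512 + 3×64 = 9920 (decimal)
Convert 0o21231 (octal) → 2×4096 + 1×512 + 2×64 + 3×8 + 1 = 8857 (decimal)
Compute |9920 - 8857| = 1063
1063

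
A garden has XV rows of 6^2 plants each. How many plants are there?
Convert 6^2 (power) → 36 (decimal)
Convert XV (Roman numeral) → 10 + 5 = 15 (decimal)
Compute 36 × 15 = 540
540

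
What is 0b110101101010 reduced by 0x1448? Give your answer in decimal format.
Convert 0b110101101010 (binary) → 2048 + 1024 + 256 + 64 + 32 + 8 + 2 = 3434 (decimal)
Convert 0x1448 (hexadecimal) → 1×4096 + 4×256 + 4×16 + 8 = 5192 (decimal)
Compute 3434 - 5192 = -1758
-1758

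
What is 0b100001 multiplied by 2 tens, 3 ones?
Convert 0b100001 (binary) → 32 + 1 = 33 (decimal)
Convert 2 tens, 3 ones (place-value notation) → 2×10 + 3 = 23 (decimal)
Compute 33 × 23 = 759
759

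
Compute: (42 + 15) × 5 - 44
Parentheses first: 42 + 15 = 57
Multiply: 57 × 5 = 285
Subtract: 285 - 44 = 241
241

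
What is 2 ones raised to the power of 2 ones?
Convert 2 ones (place-value notation) → 2 (decimal)
Convert 2 ones (place-value notation) → 2 (decimal)
Compute 2 ^ 2 = 4
4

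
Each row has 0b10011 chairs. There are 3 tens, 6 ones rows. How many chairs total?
Convert 0b10011 (binary) → 16 + 2 + 1 = 19 (decimal)
Convert 3 tens, 6 ones (place-value notation) → 3×10 + 6 = 36 (decimal)
Compute 19 × 36 = 684
684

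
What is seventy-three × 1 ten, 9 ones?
Convert seventy-three (English words) → 73 (decimal)
Convert 1 ten, 9 ones (place-value notation) → 1×10 + 9 = 19 (decimal)
Compute 73 × 19 = 1387
1387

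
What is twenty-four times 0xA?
Convert twenty-four (English words) → 24 (decimal)
Convert 0xA (hexadecimal) → 10 (decimal)
Compute 24 × 10 = 240
240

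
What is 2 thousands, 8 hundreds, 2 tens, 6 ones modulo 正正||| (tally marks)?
Convert 2 thousands, 8 hundreds, 2 tens, 6 ones (place-value notation) → 2×1000 + 8×100 + 2×10 + 6 = 2826 (decimal)
Convert 正正||| (tally marks) → 5 + 5 + 3 = 13 (decimal)
Compute 2826 mod 13 = 5
5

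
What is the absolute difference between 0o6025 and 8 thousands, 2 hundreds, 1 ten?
Convert 0o6025 (octal) → 6×512 + 2×8 + 5 = 3093 (decimal)
Convert 8 thousands, 2 hundreds, 1 ten (place-value notation) → 8×1000 + 2×100 + 1×10 = 8210 (decimal)
Compute |3093 - 8210| = 5117
5117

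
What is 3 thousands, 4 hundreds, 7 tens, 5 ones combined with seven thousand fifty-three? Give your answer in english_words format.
Convert 3 thousands, 4 hundreds, 7 tens, 5 ones (place-value notation) → 3×1000 + 4×100 + 7×10 + 5 = 3475 (decimal)
Convert seven thousand fifty-three (English words) → 7×1000 + 53 = 7053 (decimal)
Compute 3475 + 7053 = 10528
Convert 10528 (decimal) → 10528 = 10×1000 + 5×100 + 28 → ten thousand five hundred twenty-eight (English words)
ten thousand five hundred twenty-eight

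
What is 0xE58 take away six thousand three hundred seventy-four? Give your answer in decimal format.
Convert 0xE58 (hexadecimal) → 14×256 + 5×16 + 8 = 3672 (decimal)
Convert six thousand three hundred seventy-four (English words) → 6×1000 + 3×100 + 74 = 6374 (decimal)
Compute 3672 - 6374 = -2702
-2702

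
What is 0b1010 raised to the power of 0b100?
Convert 0b1010 (binary) → 8 + 2 = 10 (decimal)
Convert 0b100 (binary) → 4 (decimal)
Compute 10 ^ 4 = 10000
10000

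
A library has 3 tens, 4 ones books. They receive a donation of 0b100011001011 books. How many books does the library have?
Convert 3 tens, 4 ones (place-value notation) → 3×10 + 4 = 34 (decimal)
Convert 0b100011001011 (binary) → 2048 + 128 + 64 + 8 + 2 + 1 = 2251 (decimal)
Compute 34 + 2251 = 2285
2285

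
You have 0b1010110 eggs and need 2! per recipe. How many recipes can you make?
Convert 0b1010110 (binary) → 64 + 16 + 4 + 2 = 86 (decimal)
Convert 2! (factorial) → 2 (decimal)
Compute 86 ÷ 2 = 43
43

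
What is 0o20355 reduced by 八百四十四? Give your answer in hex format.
Convert 0o20355 (octal) → 2×4096 + 3×64 + 5×8 + 5 = 8429 (decimal)
Convert 八百四十四 (Chinese numeral) → 8×100 + 4×10 + 4 = 844 (decimal)
Compute 8429 - 844 = 7585
Convert 7585 (decimal) → 7585 = 1×4096 + 13×256 + 10×16 + 1 → 0x1DA1 (hexadecimal)
0x1DA1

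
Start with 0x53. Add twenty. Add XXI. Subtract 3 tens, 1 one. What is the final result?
Convert 0x53 (hexadecimal) → 5×16 + 3 = 83 (decimal)
Start: 83
Convert twenty (English words) → 20 (decimal)
83 + 20 = 103
Convert XXI (Roman numeral) → 10 + 10 + 1 = 21 (decimal)
103 + 21 = 124
Convert 3 tens, 1 one (place-value notation) → 3×10 + 1 = 31 (decimal)
124 - 31 = 93
93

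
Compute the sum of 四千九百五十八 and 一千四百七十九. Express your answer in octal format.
Convert 四千九百五十八 (Chinese numeral) → 4×1000 + 9×100 + 5×10 + 8 = 4958 (decimal)
Convert 一千四百七十九 (Chinese numeral) → 1×1000 + 4×100 + 7×10 + 9 = 1479 (decimal)
Compute 4958 + 1479 = 6437
Convert 6437 (decimal) → 6437 = 1×4096 + 4×512 + 4×64 + 4×8 + 5 → 0o14445 (octal)
0o14445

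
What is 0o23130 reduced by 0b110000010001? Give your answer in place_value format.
Convert 0o23130 (octal) → 2×4096 + 3×512 + 1×64 + 3×8 = 9816 (decimal)
Convert 0b110000010001 (binary) → 2048 + 1024 + 16 + 1 = 3089 (decimal)
Compute 9816 - 3089 = 6727
Convert 6727 (decimal) → 6727 = 6×1000 + 7×100 + 2×10 + 7 → 6 thousands, 7 hundreds, 2 tens, 7 ones (place-value notation)
6 thousands, 7 hundreds, 2 tens, 7 ones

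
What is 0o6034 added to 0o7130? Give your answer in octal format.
Convert 0o6034 (octal) → 6×512 + 3×8 + 4 = 3100 (decimal)
Convert 0o7130 (octal) → 7×512 + 1×64 + 3×8 = 3672 (decimal)
Compute 3100 + 3672 = 6772
Convert 6772 (decimal) → 6772 = 1×4096 + 5×512 + 1×64 + 6×8 + 4 → 0o15164 (octal)
0o15164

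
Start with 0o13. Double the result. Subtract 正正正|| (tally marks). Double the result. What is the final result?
Convert 0o13 (octal) → 1×8 + 3 = 11 (decimal)
Start: 11
11 × 2 = 22
Convert 正正正|| (tally marks) → 5 + 5 + 5 + 2 = 17 (decimal)
22 - 17 = 5
5 × 2 = 10
10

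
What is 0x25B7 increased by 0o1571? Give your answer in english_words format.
Convert 0x25B7 (hexadecimal) → 2×4096 + 5×256 + 11×16 + 7 = 9655 (decimal)
Convert 0o1571 (octal) → 1×512 + 5×64 + 7×8 + 1 = 889 (decimal)
Compute 9655 + 889 = 10544
Convert 10544 (decimal) → 10544 = 10×1000 + 5×100 + 44 → ten thousand five hundred forty-four (English words)
ten thousand five hundred forty-four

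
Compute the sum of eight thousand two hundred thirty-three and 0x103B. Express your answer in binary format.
Convert eight thousand two hundred thirty-three (English words) → 8×1000 + 2×100 + 33 = 8233 (decimal)
Convert 0x103B (hexadecimal) → 1×4096 + 3×16 + 11 = 4155 (decimal)
Compute 8233 + 4155 = 12388
Convert 12388 (decimal) → 12388 = 8192 + 4096 + 64 + 32 + 4 → 0b11000001100100 (binary)
0b11000001100100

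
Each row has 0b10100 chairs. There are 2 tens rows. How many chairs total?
Convert 0b10100 (binary) → 16 + 4 = 20 (decimal)
Convert 2 tens (place-value notation) → 2×10 = 20 (decimal)
Compute 20 × 20 = 400
400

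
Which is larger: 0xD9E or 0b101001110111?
Convert 0xD9E (hexadecimal) → 13×256 + 9×16 + 14 = 3486 (decimal)
Convert 0b101001110111 (binary) → 2048 + 512 + 64 + 32 + 16 + 4 + 2 + 1 = 2679 (decimal)
Compare 3486 vs 2679: larger = 3486
3486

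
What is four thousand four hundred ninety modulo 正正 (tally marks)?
Convert four thousand four hundred ninety (English words) → 4×1000 + 4×100 + 90 = 4490 (decimal)
Convert 正正 (tally marks) → 5 + 5 = 10 (decimal)
Compute 4490 mod 10 = 0
0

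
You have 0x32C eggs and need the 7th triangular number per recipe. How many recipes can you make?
Convert 0x32C (hexadecimal) → 3×256 + 2×16 + 12 = 812 (decimal)
Convert the 7th triangular number (triangular index) → 7×8/2 = 28 (decimal)
Compute 812 ÷ 28 = 29
29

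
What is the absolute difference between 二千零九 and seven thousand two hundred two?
Convert 二千零九 (Chinese numeral) → 2×1000 + 9 = 2009 (decimal)
Convert seven thousand two hundred two (English words) → 7×1000 + 2×100 + 2 = 7202 (decimal)
Compute |2009 - 7202| = 5193
5193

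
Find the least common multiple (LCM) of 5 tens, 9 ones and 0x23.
Convert 5 tens, 9 ones (place-value notation) → 5×10 + 9 = 59 (decimal)
Convert 0x23 (hexadecimal) → 2×16 + 3 = 35 (decimal)
Compute lcm(59, 35) = 2065
2065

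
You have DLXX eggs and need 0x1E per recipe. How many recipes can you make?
Convert DLXX (Roman numeral) → 500 + 50 + 10 + 10 = 570 (decimal)
Convert 0x1E (hexadecimal) → 1×16 + 14 = 30 (decimal)
Compute 570 ÷ 30 = 19
19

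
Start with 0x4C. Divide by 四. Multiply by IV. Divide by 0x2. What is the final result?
Convert 0x4C (hexadecimal) → 4×16 + 12 = 76 (decimal)
Start: 76
Convert 四 (Chinese numeral) → 4 (decimal)
76 ÷ 4 = 19
Convert IV (Roman numeral) → 4 (decimal)
19 × 4 = 76
Convert 0x2 (hexadecimal) → 2 (decimal)
76 ÷ 2 = 38
38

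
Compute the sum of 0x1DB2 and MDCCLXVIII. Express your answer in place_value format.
Convert 0x1DB2 (hexadecimal) → 1×4096 + 13×256 + 11×16 + 2 = 7602 (decimal)
Convert MDCCLXVIII (Roman numeral) → 1000 + 500 + 100 + 100 + 50 + 10 + 5 + 1 + 1 + 1 = 1768 (decimal)
Compute 7602 + 1768 = 9370
Convert 9370 (decimal) → 9370 = 9×1000 + 3×100 + 7×10 → 9 thousands, 3 hundreds, 7 tens (place-value notation)
9 thousands, 3 hundreds, 7 tens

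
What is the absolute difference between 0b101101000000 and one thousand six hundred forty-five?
Convert 0b101101000000 (binary) → 2048 + 512 + 256 + 64 = 2880 (decimal)
Convert one thousand six hundred forty-five (English words) → 1×1000 + 6×100 + 45 = 1645 (decimal)
Compute |2880 - 1645| = 1235
1235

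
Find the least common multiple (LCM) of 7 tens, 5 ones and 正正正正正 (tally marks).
Convert 7 tens, 5 ones (place-value notation) → 7×10 + 5 = 75 (decimal)
Convert 正正正正正 (tally marks) → 5 + 5 + 5 + 5 + 5 = 25 (decimal)
Compute lcm(75, 25) = 75
75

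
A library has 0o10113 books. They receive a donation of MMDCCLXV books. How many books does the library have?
Convert 0o10113 (octal) → 1×4096 + 1×64 + 1×8 + 3 = 4171 (decimal)
Convert MMDCCLXV (Roman numeral) → 1000 + 1000 + 500 + 100 + 100 + 50 + 10 + 5 = 2765 (decimal)
Compute 4171 + 2765 = 6936
6936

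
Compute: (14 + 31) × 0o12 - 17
Convert 0o12 (octal) → 1×8 + 2 = 10 (decimal)
Expression in decimal: (14 + 31) × 10 - 17
Parentheses first: 14 + 31 = 45
Multiply: 45 × 10 = 450
Subtract: 450 - 17 = 433
433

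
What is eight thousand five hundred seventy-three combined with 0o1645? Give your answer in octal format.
Convert eight thousand five hundred seventy-three (English words) → 8×1000 + 5×100 + 73 = 8573 (decimal)
Convert 0o1645 (octal) → 1×512 + 6×64 + 4×8 + 5 = 933 (decimal)
Compute 8573 + 933 = 9506
Convert 9506 (decimal) → 9506 = 2×4096 + 2×512 + 4×64 + 4×8 + 2 → 0o22442 (octal)
0o22442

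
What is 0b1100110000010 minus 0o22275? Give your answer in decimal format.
Convert 0b1100110000010 (binary) → 4096 + 2048 + 256 + 128 + 2 = 6530 (decimal)
Convert 0o22275 (octal) → 2×4096 + 2×512 + 2×64 + 7×8 + 5 = 9405 (decimal)
Compute 6530 - 9405 = -2875
-2875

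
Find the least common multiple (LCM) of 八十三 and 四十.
Convert 八十三 (Chinese numeral) → 8×10 + 3 = 83 (decimal)
Convert 四十 (Chinese numeral) → 4×10 = 40 (decimal)
Compute lcm(83, 40) = 3320
3320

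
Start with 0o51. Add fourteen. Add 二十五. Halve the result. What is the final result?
Convert 0o51 (octal) → 5×8 + 1 = 41 (decimal)
Start: 41
Convert fourteen (English words) → 14 (decimal)
41 + 14 = 55
Convert 二十五 (Chinese numeral) → 2×10 + 5 = 25 (decimal)
55 + 25 = 80
80 ÷ 2 = 40
40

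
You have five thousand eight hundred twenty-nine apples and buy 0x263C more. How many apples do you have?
Convert five thousand eight hundred twenty-nine (English words) → 5×1000 + 8×100 + 29 = 5829 (decimal)
Convert 0x263C (hexadecimal) → 2×4096 + 6×256 + 3×16 + 12 = 9788 (decimal)
Compute 5829 + 9788 = 15617
15617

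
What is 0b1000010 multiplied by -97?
Convert 0b1000010 (binary) → 64 + 2 = 66 (decimal)
Compute 66 × -97 = -6402
-6402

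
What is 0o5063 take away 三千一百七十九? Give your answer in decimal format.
Convert 0o5063 (octal) → 5×512 + 6×8 + 3 = 2611 (decimal)
Convert 三千一百七十九 (Chinese numeral) → 3×1000 + 1×100 + 7×10 + 9 = 3179 (decimal)
Compute 2611 - 3179 = -568
-568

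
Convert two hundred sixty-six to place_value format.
Convert two hundred sixty-six (English words) → 2×100 + 66 = 266 (decimal)
Convert 266 (decimal) → 266 = 2×100 + 6×10 + 6 → 2 hundreds, 6 tens, 6 ones (place-value notation)
2 hundreds, 6 tens, 6 ones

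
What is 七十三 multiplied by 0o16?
Convert 七十三 (Chinese numeral) → 7×10 + 3 = 73 (decimal)
Convert 0o16 (octal) → 1×8 + 6 = 14 (decimal)
Compute 73 × 14 = 1022
1022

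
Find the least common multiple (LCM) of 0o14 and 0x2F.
Convert 0o14 (octal) → 1×8 + 4 = 12 (decimal)
Convert 0x2F (hexadecimal) → 2×16 + 15 = 47 (decimal)
Compute lcm(12, 47) = 564
564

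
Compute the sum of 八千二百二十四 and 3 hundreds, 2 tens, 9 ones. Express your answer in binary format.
Convert 八千二百二十四 (Chinese numeral) → 8×1000 + 2×100 + 2×10 + 4 = 8224 (decimal)
Convert 3 hundreds, 2 tens, 9 ones (place-value notation) → 3×100 + 2×10 + 9 = 329 (decimal)
Compute 8224 + 329 = 8553
Convert 8553 (decimal) → 8553 = 8192 + 256 + 64 + 32 + 8 + 1 → 0b10000101101001 (binary)
0b10000101101001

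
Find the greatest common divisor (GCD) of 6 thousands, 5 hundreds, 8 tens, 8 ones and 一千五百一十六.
Convert 6 thousands, 5 hundreds, 8 tens, 8 ones (place-value notation) → 6×1000 + 5×100 + 8×10 + 8 = 6588 (decimal)
Convert 一千五百一十六 (Chinese numeral) → 1×1000 + 5×100 + 1×10 + 6 = 1516 (decimal)
Compute gcd(6588, 1516) = 4
4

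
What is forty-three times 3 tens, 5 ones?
Convert forty-three (English words) → 43 (decimal)
Convert 3 tens, 5 ones (place-value notation) → 3×10 + 5 = 35 (decimal)
Compute 43 × 35 = 1505
1505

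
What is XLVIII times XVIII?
Convert XLVIII (Roman numeral) → 40 + 5 + 1 + 1 + 1 = 48 (decimal)
Convert XVIII (Roman numeral) → 10 + 5 + 1 + 1 + 1 = 18 (decimal)
Compute 48 × 18 = 864
864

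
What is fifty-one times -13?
Convert fifty-one (English words) → 51 (decimal)
Compute 51 × -13 = -663
-663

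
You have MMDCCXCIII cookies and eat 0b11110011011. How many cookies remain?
Convert MMDCCXCIII (Roman numeral) → 1000 + 1000 + 500 + 100 + 100 + 90 + 1 + 1 + 1 = 2793 (decimal)
Convert 0b11110011011 (binary) → 1024 + 512 + 256 + 128 + 16 + 8 + 2 + 1 = 1947 (decimal)
Compute 2793 - 1947 = 846
846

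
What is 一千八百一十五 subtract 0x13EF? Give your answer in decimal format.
Convert 一千八百一十五 (Chinese numeral) → 1×1000 + 8×100 + 1×10 + 5 = 1815 (decimal)
Convert 0x13EF (hexadecimal) → 1×4096 + 3×256 + 14×16 + 15 = 5103 (decimal)
Compute 1815 - 5103 = -3288
-3288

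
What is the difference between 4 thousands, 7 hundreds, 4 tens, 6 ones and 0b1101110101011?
Convert 4 thousands, 7 hundreds, 4 tens, 6 ones (place-value notation) → 4×1000 + 7×100 + 4×10 + 6 = 4746 (decimal)
Convert 0b1101110101011 (binary) → 4096 + 2048 + 512 + 256 + 128 + 32 + 8 + 2 + 1 = 7083 (decimal)
Difference: |4746 - 7083| = 2337
2337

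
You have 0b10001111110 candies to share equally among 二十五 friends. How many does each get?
Convert 0b10001111110 (binary) → 1024 + 64 + 32 + 16 + 8 + 4 + 2 = 1150 (decimal)
Convert 二十五 (Chinese numeral) → 2×10 + 5 = 25 (decimal)
Compute 1150 ÷ 25 = 46
46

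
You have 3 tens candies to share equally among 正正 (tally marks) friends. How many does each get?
Convert 3 tens (place-value notation) → 3×10 = 30 (decimal)
Convert 正正 (tally marks) → 5 + 5 = 10 (decimal)
Compute 30 ÷ 10 = 3
3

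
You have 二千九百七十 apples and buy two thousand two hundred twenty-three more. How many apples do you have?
Convert 二千九百七十 (Chinese numeral) → 2×1000 + 9×100 + 7×10 = 2970 (decimal)
Convert two thousand two hundred twenty-three (English words) → 2×1000 + 2×100 + 23 = 2223 (decimal)
Compute 2970 + 2223 = 5193
5193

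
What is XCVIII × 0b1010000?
Convert XCVIII (Roman numeral) → 90 + 5 + 1 + 1 + 1 = 98 (decimal)
Convert 0b1010000 (binary) → 64 + 16 = 80 (decimal)
Compute 98 × 80 = 7840
7840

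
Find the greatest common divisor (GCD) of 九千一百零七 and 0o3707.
Convert 九千一百零七 (Chinese numeral) → 9×1000 + 1×100 + 7 = 9107 (decimal)
Convert 0o3707 (octal) → 3×512 + 7×64 + 7 = 1991 (decimal)
Compute gcd(9107, 1991) = 1
1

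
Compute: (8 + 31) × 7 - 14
Parentheses first: 8 + 31 = 39
Multiply: 39 × 7 = 273
Subtract: 273 - 14 = 259
259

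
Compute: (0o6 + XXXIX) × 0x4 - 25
Convert 0o6 (octal) → 6 (decimal)
Convert XXXIX (Roman numeral) → 10 + 10 + 10 + 9 = 39 (decimal)
Convert 0x4 (hexadecimal) → 4 (decimal)
Expression in decimal: (6 + 39) × 4 - 25
Parentheses first: 6 + 39 = 45
Multiply: 45 × 4 = 180
Subtract: 180 - 25 = 155
155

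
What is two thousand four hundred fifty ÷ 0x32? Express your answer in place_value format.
Convert two thousand four hundred fifty (English words) → 2×1000 + 4×100 + 50 = 2450 (decimal)
Convert 0x32 (hexadecimal) → 3×16 + 2 = 50 (decimal)
Compute 2450 ÷ 50 = 49
Convert 49 (decimal) → 49 = 4×10 + 9 → 4 tens, 9 ones (place-value notation)
4 tens, 9 ones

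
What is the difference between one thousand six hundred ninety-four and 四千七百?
Convert one thousand six hundred ninety-four (English words) → 1×1000 + 6×100 + 94 = 1694 (decimal)
Convert 四千七百 (Chinese numeral) → 4×1000 + 7×100 = 4700 (decimal)
Difference: |1694 - 4700| = 3006
3006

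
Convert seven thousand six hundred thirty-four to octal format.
Convert seven thousand six hundred thirty-four (English words) → 7×1000 + 6×100 + 34 = 7634 (decimal)
Convert 7634 (decimal) → 7634 = 1×4096 + 6×512 + 7×64 + 2×8 + 2 → 0o16722 (octal)
0o16722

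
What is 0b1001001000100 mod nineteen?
Convert 0b1001001000100 (binary) → 4096 + 512 + 64 + 4 = 4676 (decimal)
Convert nineteen (English words) → 19 (decimal)
Compute 4676 mod 19 = 2
2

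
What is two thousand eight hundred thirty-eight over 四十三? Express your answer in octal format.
Convert two thousand eight hundred thirty-eight (English words) → 2×1000 + 8×100 + 38 = 2838 (decimal)
Convert 四十三 (Chinese numeral) → 4×10 + 3 = 43 (decimal)
Compute 2838 ÷ 43 = 66
Convert 66 (decimal) → 66 = 1×64 + 2 → 0o102 (octal)
0o102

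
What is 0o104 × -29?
Convert 0o104 (octal) → 1×64 + 4 = 68 (decimal)
Compute 68 × -29 = -1972
-1972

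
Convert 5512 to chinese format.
Convert 5512 (decimal) → 5512 = 5×1000 + 5×100 + 1×10 + 2 → 五千五百一十二 (Chinese numeral)
五千五百一十二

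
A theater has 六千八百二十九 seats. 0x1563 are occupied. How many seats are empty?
Convert 六千八百二十九 (Chinese numeral) → 6×1000 + 8×100 + 2×10 + 9 = 6829 (decimal)
Convert 0x1563 (hexadecimal) → 1×4096 + 5×256 + 6×16 + 3 = 5475 (decimal)
Compute 6829 - 5475 = 1354
1354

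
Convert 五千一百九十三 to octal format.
Convert 五千一百九十三 (Chinese numeral) → 5×1000 + 1×100 + 9×10 + 3 = 5193 (decimal)
Convert 5193 (decimal) → 5193 = 1×4096 + 2×512 + 1×64 + 1×8 + 1 → 0o12111 (octal)
0o12111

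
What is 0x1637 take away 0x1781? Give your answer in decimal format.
Convert 0x1637 (hexadecimal) → 1×4096 + 6×256 + 3×16 + 7 = 5687 (decimal)
Convert 0x1781 (hexadecimal) → 1×4096 + 7×256 + 8×16 + 1 = 6017 (decimal)
Compute 5687 - 6017 = -330
-330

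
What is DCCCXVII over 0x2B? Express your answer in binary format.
Convert DCCCXVII (Roman numeral) → 500 + 100 + 100 + 100 + 10 + 5 + 1 + 1 = 817 (decimal)
Convert 0x2B (hexadecimal) → 2×16 + 11 = 43 (decimal)
Compute 817 ÷ 43 = 19
Convert 19 (decimal) → 19 = 16 + 2 + 1 → 0b10011 (binary)
0b10011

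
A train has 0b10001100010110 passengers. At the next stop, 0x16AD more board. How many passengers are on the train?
Convert 0b10001100010110 (binary) → 8192 + 512 + 256 + 16 + 4 + 2 = 8982 (decimal)
Convert 0x16AD (hexadecimal) → 1×4096 + 6×256 + 10×16 + 13 = 5805 (decimal)
Compute 8982 + 5805 = 14787
14787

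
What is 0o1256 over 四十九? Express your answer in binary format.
Convert 0o1256 (octal) → 1×512 + 2×64 + 5×8 + 6 = 686 (decimal)
Convert 四十九 (Chinese numeral) → 4×10 + 9 = 49 (decimal)
Compute 686 ÷ 49 = 14
Convert 14 (decimal) → 14 = 8 + 4 + 2 → 0b1110 (binary)
0b1110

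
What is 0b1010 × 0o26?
Convert 0b1010 (binary) → 8 + 2 = 10 (decimal)
Convert 0o26 (octal) → 2×8 + 6 = 22 (decimal)
Compute 10 × 22 = 220
220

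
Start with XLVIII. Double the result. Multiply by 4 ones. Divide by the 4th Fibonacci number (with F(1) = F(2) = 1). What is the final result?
Convert XLVIII (Roman numeral) → 40 + 5 + 1 + 1 + 1 = 48 (decimal)
Start: 48
48 × 2 = 96
Convert 4 ones (place-value notation) → 4 (decimal)
96 × 4 = 384
Convert the 4th Fibonacci number (with F(1) = F(2) = 1) (Fibonacci index) → 1, 1, 2, 3 → 3 (decimal)
384 ÷ 3 = 128
128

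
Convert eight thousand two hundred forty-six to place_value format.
Convert eight thousand two hundred forty-six (English words) → 8×1000 + 2×100 + 46 = 8246 (decimal)
Convert 8246 (decimal) → 8246 = 8×1000 + 2×100 + 4×10 + 6 → 8 thousands, 2 hundreds, 4 tens, 6 ones (place-value notation)
8 thousands, 2 hundreds, 4 tens, 6 ones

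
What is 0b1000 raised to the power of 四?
Convert 0b1000 (binary) → 8 (decimal)
Convert 四 (Chinese numeral) → 4 (decimal)
Compute 8 ^ 4 = 4096
4096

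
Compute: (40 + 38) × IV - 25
Convert IV (Roman numeral) → 4 (decimal)
Expression in decimal: (40 + 38) × 4 - 25
Parentheses first: 40 + 38 = 78
Multiply: 78 × 4 = 312
Subtract: 312 - 25 = 287
287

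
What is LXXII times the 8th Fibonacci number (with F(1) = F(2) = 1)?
Convert LXXII (Roman numeral) → 50 + 10 + 10 + 1 + 1 = 72 (decimal)
Convert the 8th Fibonacci number (with F(1) = F(2) = 1) (Fibonacci index) → 1, 1, 2, 3, 5, 8, 13, 21 → 21 (decimal)
Compute 72 × 21 = 1512
1512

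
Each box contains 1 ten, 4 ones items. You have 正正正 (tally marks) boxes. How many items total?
Convert 1 ten, 4 ones (place-value notation) → 1×10 + 4 = 14 (decimal)
Convert 正正正 (tally marks) → 5 + 5 + 5 = 15 (decimal)
Compute 14 × 15 = 210
210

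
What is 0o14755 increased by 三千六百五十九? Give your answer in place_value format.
Convert 0o14755 (octal) → 1×4096 + 4×512 + 7×64 + 5×8 + 5 = 6637 (decimal)
Convert 三千六百五十九 (Chinese numeral) → 3×1000 + 6×100 + 5×10 + 9 = 3659 (decimal)
Compute 6637 + 3659 = 10296
Convert 10296 (decimal) → 10296 = 10×1000 + 2×100 + 9×10 + 6 → 10 thousands, 2 hundreds, 9 tens, 6 ones (place-value notation)
10 thousands, 2 hundreds, 9 tens, 6 ones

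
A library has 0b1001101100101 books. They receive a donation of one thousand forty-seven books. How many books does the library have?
Convert 0b1001101100101 (binary) → 4096 + 512 + 256 + 64 + 32 + 4 + 1 = 4965 (decimal)
Convert one thousand forty-seven (English words) → 1×1000 + 47 = 1047 (decimal)
Compute 4965 + 1047 = 6012
6012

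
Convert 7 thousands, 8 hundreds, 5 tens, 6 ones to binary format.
Convert 7 thousands, 8 hundreds, 5 tens, 6 ones (place-value notation) → 7×1000 + 8×100 + 5×10 + 6 = 7856 (decimal)
Convert 7856 (decimal) → 7856 = 4096 + 2048 + 1024 + 512 + 128 + 32 + 16 → 0b1111010110000 (binary)
0b1111010110000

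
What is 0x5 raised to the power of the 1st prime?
Convert 0x5 (hexadecimal) → 5 (decimal)
Convert the 1st prime (prime index) → 2 (decimal)
Compute 5 ^ 2 = 25
25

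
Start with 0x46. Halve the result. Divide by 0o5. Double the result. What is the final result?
Convert 0x46 (hexadecimal) → 4×16 + 6 = 70 (decimal)
Start: 70
70 ÷ 2 = 35
Convert 0o5 (octal) → 5 (decimal)
35 ÷ 5 = 7
7 × 2 = 14
14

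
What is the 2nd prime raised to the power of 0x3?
Convert the 2nd prime (prime index) → 3 (decimal)
Convert 0x3 (hexadecimal) → 3 (decimal)
Compute 3 ^ 3 = 27
27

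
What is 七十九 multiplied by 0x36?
Convert 七十九 (Chinese numeral) → 7×10 + 9 = 79 (decimal)
Convert 0x36 (hexadecimal) → 3×16 + 6 = 54 (decimal)
Compute 79 × 54 = 4266
4266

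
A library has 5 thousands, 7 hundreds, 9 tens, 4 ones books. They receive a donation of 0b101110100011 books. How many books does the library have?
Convert 5 thousands, 7 hundreds, 9 tens, 4 ones (place-value notation) → 5×1000 + 7×100 + 9×10 + 4 = 5794 (decimal)
Convert 0b101110100011 (binary) → 2048 + 512 + 256 + 128 + 32 + 2 + 1 = 2979 (decimal)
Compute 5794 + 2979 = 8773
8773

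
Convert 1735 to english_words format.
Convert 1735 (decimal) → 1735 = 1×1000 + 7×100 + 35 → one thousand seven hundred thirty-five (English words)
one thousand seven hundred thirty-five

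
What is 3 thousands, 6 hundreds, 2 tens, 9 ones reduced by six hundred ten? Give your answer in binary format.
Convert 3 thousands, 6 hundreds, 2 tens, 9 ones (place-value notation) → 3×1000 + 6×100 + 2×10 + 9 = 3629 (decimal)
Convert six hundred ten (English words) → 6×100 + 10 = 610 (decimal)
Compute 3629 - 610 = 3019
Convert 3019 (decimal) → 3019 = 2048 + 512 + 256 + 128 + 64 + 8 + 2 + 1 → 0b101111001011 (binary)
0b101111001011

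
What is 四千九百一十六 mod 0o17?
Convert 四千九百一十六 (Chinese numeral) → 4×1000 + 9×100 + 1×10 + 6 = 4916 (decimal)
Convert 0o17 (octal) → 1×8 + 7 = 15 (decimal)
Compute 4916 mod 15 = 11
11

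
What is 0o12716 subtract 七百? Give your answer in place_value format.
Convert 0o12716 (octal) → 1×4096 + 2×512 + 7×64 + 1×8 + 6 = 5582 (decimal)
Convert 七百 (Chinese numeral) → 7×100 = 700 (decimal)
Compute 5582 - 700 = 4882
Convert 4882 (decimal) → 4882 = 4×1000 + 8×100 + 8×10 + 2 → 4 thousands, 8 hundreds, 8 tens, 2 ones (place-value notation)
4 thousands, 8 hundreds, 8 tens, 2 ones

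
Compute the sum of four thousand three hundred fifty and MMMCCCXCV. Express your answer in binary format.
Convert four thousand three hundred fifty (English words) → 4×1000 + 3×100 + 50 = 4350 (decimal)
Convert MMMCCCXCV (Roman numeral) → 1000 + 1000 + 1000 + 100 + 100 + 100 + 90 + 5 = 3395 (decimal)
Compute 4350 + 3395 = 7745
Convert 7745 (decimal) → 7745 = 4096 + 2048 + 1024 + 512 + 64 + 1 → 0b1111001000001 (binary)
0b1111001000001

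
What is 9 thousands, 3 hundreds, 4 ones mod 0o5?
Convert 9 thousands, 3 hundreds, 4 ones (place-value notation) → 9×1000 + 3×100 + 4 = 9304 (decimal)
Convert 0o5 (octal) → 5 (decimal)
Compute 9304 mod 5 = 4
4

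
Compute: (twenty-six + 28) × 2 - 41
Convert twenty-six (English words) → 26 (decimal)
Expression in decimal: (26 + 28) × 2 - 41
Parentheses first: 26 + 28 = 54
Multiply: 54 × 2 = 108
Subtract: 108 - 41 = 67
67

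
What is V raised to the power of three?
Convert V (Roman numeral) → 5 (decimal)
Convert three (English words) → 3 (decimal)
Compute 5 ^ 3 = 125
125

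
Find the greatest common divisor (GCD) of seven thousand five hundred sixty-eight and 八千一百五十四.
Convert seven thousand five hundred sixty-eight (English words) → 7×1000 + 5×100 + 68 = 7568 (decimal)
Convert 八千一百五十四 (Chinese numeral) → 8×1000 + 1×100 + 5×10 + 4 = 8154 (decimal)
Compute gcd(7568, 8154) = 2
2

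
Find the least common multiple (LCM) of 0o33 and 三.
Convert 0o33 (octal) → 3×8 + 3 = 27 (decimal)
Convert 三 (Chinese numeral) → 3 (decimal)
Compute lcm(27, 3) = 27
27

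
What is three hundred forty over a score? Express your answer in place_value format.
Convert three hundred forty (English words) → 3×100 + 40 = 340 (decimal)
Convert a score (colloquial) → 20 (decimal)
Compute 340 ÷ 20 = 17
Convert 17 (decimal) → 17 = 1×10 + 7 → 1 ten, 7 ones (place-value notation)
1 ten, 7 ones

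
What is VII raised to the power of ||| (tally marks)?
Convert VII (Roman numeral) → 5 + 1 + 1 = 7 (decimal)
Convert ||| (tally marks) → 3 (decimal)
Compute 7 ^ 3 = 343
343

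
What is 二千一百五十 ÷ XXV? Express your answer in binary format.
Convert 二千一百五十 (Chinese numeral) → 2×1000 + 1×100 + 5×10 = 2150 (decimal)
Convert XXV (Roman numeral) → 10 + 10 + 5 = 25 (decimal)
Compute 2150 ÷ 25 = 86
Convert 86 (decimal) → 86 = 64 + 16 + 4 + 2 → 0b1010110 (binary)
0b1010110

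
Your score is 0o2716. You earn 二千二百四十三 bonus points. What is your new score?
Convert 0o2716 (octal) → 2×512 + 7×64 + 1×8 + 6 = 1486 (decimal)
Convert 二千二百四十三 (Chinese numeral) → 2×1000 + 2×100 + 4×10 + 3 = 2243 (decimal)
Compute 1486 + 2243 = 3729
3729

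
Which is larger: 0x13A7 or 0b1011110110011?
Convert 0x13A7 (hexadecimal) → 1×4096 + 3×256 + 10×16 + 7 = 5031 (decimal)
Convert 0b1011110110011 (binary) → 4096 + 1024 + 512 + 256 + 128 + 32 + 16 + 2 + 1 = 6067 (decimal)
Compare 5031 vs 6067: larger = 6067
6067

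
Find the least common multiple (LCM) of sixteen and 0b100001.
Convert sixteen (English words) → 16 (decimal)
Convert 0b100001 (binary) → 32 + 1 = 33 (decimal)
Compute lcm(16, 33) = 528
528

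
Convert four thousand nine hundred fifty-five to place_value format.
Convert four thousand nine hundred fifty-five (English words) → 4×1000 + 9×100 + 55 = 4955 (decimal)
Convert 4955 (decimal) → 4955 = 4×1000 + 9×100 + 5×10 + 5 → 4 thousands, 9 hundreds, 5 tens, 5 ones (place-value notation)
4 thousands, 9 hundreds, 5 tens, 5 ones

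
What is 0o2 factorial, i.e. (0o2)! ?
Convert 0o2 (octal) → 2 (decimal)
Compute 2! = 2
2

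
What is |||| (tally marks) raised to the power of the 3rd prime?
Convert |||| (tally marks) → 4 (decimal)
Convert the 3rd prime (prime index) → 5 (decimal)
Compute 4 ^ 5 = 1024
1024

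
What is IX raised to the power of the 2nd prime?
Convert IX (Roman numeral) → 9 (decimal)
Convert the 2nd prime (prime index) → 3 (decimal)
Compute 9 ^ 3 = 729
729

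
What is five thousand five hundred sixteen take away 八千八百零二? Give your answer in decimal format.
Convert five thousand five hundred sixteen (English words) → 5×1000 + 5×100 + 16 = 5516 (decimal)
Convert 八千八百零二 (Chinese numeral) → 8×1000 + 8×100 + 2 = 8802 (decimal)
Compute 5516 - 8802 = -3286
-3286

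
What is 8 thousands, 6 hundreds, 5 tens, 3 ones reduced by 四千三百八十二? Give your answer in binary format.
Convert 8 thousands, 6 hundreds, 5 tens, 3 ones (place-value notation) → 8×1000 + 6×100 + 5×10 + 3 = 8653 (decimal)
Convert 四千三百八十二 (Chinese numeral) → 4×1000 + 3×100 + 8×10 + 2 = 4382 (decimal)
Compute 8653 - 4382 = 4271
Convert 4271 (decimal) → 4271 = 4096 + 128 + 32 + 8 + 4 + 2 + 1 → 0b1000010101111 (binary)
0b1000010101111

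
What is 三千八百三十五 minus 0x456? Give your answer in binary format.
Convert 三千八百三十五 (Chinese numeral) → 3×1000 + 8×100 + 3×10 + 5 = 3835 (decimal)
Convert 0x456 (hexadecimal) → 4×256 + 5×16 + 6 = 1110 (decimal)
Compute 3835 - 1110 = 2725
Convert 2725 (decimal) → 2725 = 2048 + 512 + 128 + 32 + 4 + 1 → 0b101010100101 (binary)
0b101010100101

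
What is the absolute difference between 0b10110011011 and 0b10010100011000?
Convert 0b10110011011 (binary) → 1024 + 256 + 128 + 16 + 8 + 2 + 1 = 1435 (decimal)
Convert 0b10010100011000 (binary) → 8192 + 1024 + 256 + 16 + 8 = 9496 (decimal)
Compute |1435 - 9496| = 8061
8061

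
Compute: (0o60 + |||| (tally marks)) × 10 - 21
Convert 0o60 (octal) → 6×8 = 48 (decimal)
Convert |||| (tally marks) → 4 (decimal)
Expression in decimal: (48 + 4) × 10 - 21
Parentheses first: 48 + 4 = 52
Multiply: 52 × 10 = 520
Subtract: 520 - 21 = 499
499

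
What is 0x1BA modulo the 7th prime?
Convert 0x1BA (hexadecimal) → 1×256 + 11×16 + 10 = 442 (decimal)
Convert the 7th prime (prime index) → 17 (decimal)
Compute 442 mod 17 = 0
0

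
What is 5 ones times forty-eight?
Convert 5 ones (place-value notation) → 5 (decimal)
Convert forty-eight (English words) → 48 (decimal)
Compute 5 × 48 = 240
240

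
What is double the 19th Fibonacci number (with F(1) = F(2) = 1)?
The 19th Fibonacci number (with F(1) = F(2) = 1) = 4181
Compute 4181 × 2 = 8362
8362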